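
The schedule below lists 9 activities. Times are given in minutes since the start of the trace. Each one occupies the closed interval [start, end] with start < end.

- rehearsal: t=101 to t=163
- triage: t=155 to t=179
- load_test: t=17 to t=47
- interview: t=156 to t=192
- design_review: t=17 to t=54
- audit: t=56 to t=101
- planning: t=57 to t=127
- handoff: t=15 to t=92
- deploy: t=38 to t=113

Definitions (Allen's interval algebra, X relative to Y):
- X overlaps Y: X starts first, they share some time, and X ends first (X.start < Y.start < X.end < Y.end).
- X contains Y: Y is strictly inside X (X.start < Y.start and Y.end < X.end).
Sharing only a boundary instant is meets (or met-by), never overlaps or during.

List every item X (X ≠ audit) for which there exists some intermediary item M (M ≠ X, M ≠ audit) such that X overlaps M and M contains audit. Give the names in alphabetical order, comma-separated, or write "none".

design_review, handoff, load_test

Target audit = [t=56, t=101].
Intermediaries M with M contains audit: deploy.
Via deploy — items with X overlaps deploy: design_review, handoff, load_test.
Union: design_review, handoff, load_test.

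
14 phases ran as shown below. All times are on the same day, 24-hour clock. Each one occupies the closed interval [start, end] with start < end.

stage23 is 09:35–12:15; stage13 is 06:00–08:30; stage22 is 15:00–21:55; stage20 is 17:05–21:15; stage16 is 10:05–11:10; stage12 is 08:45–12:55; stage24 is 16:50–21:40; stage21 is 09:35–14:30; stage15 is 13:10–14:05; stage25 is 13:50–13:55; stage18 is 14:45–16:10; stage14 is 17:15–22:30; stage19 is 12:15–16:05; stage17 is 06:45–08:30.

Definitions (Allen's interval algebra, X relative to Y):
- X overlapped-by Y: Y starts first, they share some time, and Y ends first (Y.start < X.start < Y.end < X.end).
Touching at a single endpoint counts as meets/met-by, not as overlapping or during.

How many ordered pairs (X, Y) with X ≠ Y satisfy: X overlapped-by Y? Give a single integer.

9

Checking all 182 ordered pairs for relation 'overlapped-by'; matching pairs in alphabetical order:
(stage14, stage20): stage14 overlapped-by stage20 ✓
(stage14, stage22): stage14 overlapped-by stage22 ✓
(stage14, stage24): stage14 overlapped-by stage24 ✓
(stage18, stage19): stage18 overlapped-by stage19 ✓
(stage19, stage12): stage19 overlapped-by stage12 ✓
(stage19, stage21): stage19 overlapped-by stage21 ✓
(stage21, stage12): stage21 overlapped-by stage12 ✓
(stage22, stage18): stage22 overlapped-by stage18 ✓
(stage22, stage19): stage22 overlapped-by stage19 ✓
Count: 9.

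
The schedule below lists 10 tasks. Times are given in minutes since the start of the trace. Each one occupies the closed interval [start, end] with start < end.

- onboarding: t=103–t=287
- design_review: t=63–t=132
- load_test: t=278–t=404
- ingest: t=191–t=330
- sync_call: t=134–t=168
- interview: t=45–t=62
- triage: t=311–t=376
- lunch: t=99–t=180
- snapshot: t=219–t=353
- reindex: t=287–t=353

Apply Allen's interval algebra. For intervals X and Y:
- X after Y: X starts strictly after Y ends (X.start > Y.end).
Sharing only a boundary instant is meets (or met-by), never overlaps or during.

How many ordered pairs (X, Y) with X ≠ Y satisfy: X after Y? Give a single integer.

26

Checking all 90 ordered pairs for relation 'after'; matching pairs in alphabetical order:
(design_review, interview): design_review after interview ✓
(ingest, design_review): ingest after design_review ✓
(ingest, interview): ingest after interview ✓
(ingest, lunch): ingest after lunch ✓
(ingest, sync_call): ingest after sync_call ✓
(load_test, design_review): load_test after design_review ✓
(load_test, interview): load_test after interview ✓
(load_test, lunch): load_test after lunch ✓
(load_test, sync_call): load_test after sync_call ✓
(lunch, interview): lunch after interview ✓
(onboarding, interview): onboarding after interview ✓
(reindex, design_review): reindex after design_review ✓
(reindex, interview): reindex after interview ✓
(reindex, lunch): reindex after lunch ✓
(reindex, sync_call): reindex after sync_call ✓
(snapshot, design_review): snapshot after design_review ✓
(snapshot, interview): snapshot after interview ✓
(snapshot, lunch): snapshot after lunch ✓
(snapshot, sync_call): snapshot after sync_call ✓
(sync_call, design_review): sync_call after design_review ✓
(sync_call, interview): sync_call after interview ✓
(triage, design_review): triage after design_review ✓
(triage, interview): triage after interview ✓
(triage, lunch): triage after lunch ✓
... plus 2 further pairs not listed.
Count: 26.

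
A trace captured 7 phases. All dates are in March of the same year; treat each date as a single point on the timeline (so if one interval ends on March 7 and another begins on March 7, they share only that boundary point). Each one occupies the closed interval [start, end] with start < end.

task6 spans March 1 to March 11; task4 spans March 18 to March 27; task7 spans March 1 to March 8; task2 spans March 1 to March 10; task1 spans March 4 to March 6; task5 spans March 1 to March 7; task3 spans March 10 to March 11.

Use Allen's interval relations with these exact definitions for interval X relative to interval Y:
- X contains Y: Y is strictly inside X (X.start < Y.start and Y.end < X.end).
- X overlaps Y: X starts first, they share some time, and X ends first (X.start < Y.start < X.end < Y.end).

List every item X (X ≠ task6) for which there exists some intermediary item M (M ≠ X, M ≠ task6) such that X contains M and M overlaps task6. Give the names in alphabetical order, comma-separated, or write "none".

Target task6 = [March 1, March 11].
Intermediaries M with M overlaps task6: none.
Union: none.

none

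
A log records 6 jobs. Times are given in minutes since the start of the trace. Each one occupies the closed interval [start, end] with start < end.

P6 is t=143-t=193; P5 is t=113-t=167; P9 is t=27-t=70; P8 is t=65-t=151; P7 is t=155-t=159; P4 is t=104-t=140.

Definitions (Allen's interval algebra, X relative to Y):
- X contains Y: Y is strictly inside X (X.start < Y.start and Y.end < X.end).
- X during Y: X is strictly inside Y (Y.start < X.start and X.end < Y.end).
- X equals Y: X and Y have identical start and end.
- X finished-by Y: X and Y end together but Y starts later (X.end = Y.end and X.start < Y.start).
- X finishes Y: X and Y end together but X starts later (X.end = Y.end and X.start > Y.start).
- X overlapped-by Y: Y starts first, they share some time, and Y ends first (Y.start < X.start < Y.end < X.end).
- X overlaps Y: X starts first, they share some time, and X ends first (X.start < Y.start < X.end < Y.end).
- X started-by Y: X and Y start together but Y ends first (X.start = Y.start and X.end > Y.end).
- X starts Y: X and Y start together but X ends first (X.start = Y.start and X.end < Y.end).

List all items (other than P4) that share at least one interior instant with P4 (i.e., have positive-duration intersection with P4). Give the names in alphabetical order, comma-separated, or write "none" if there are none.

P5, P8

Target P4 = [t=104, t=140].
P5 [t=113, t=167] → overlapped-by → yes.
P6 [t=143, t=193] → after → no.
P7 [t=155, t=159] → after → no.
P8 [t=65, t=151] → contains → yes.
P9 [t=27, t=70] → before → no.
Result: P5, P8.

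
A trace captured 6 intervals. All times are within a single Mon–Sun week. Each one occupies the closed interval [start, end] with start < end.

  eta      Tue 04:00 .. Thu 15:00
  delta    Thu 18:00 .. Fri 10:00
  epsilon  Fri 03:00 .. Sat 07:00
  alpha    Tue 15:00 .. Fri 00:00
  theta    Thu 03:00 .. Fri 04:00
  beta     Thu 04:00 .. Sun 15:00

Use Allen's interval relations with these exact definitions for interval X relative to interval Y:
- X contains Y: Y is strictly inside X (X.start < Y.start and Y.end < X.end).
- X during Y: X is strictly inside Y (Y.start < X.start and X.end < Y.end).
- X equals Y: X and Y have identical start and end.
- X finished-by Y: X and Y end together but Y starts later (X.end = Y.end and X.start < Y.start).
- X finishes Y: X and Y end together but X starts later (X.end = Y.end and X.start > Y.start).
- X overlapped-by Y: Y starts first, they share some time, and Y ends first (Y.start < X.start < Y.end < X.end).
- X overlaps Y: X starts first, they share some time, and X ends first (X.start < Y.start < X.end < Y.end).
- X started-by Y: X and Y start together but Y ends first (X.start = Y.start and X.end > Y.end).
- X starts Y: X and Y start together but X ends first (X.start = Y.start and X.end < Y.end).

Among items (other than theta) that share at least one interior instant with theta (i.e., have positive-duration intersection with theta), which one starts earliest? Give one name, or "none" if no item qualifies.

eta

Target theta = [Thu 03:00, Fri 04:00].
alpha [Tue 15:00, Fri 00:00] → overlaps → candidate.
beta [Thu 04:00, Sun 15:00] → overlapped-by → candidate.
delta [Thu 18:00, Fri 10:00] → overlapped-by → candidate.
epsilon [Fri 03:00, Sat 07:00] → overlapped-by → candidate.
eta [Tue 04:00, Thu 15:00] → overlaps → candidate.
Among candidates, earliest start is Tue 04:00 → eta.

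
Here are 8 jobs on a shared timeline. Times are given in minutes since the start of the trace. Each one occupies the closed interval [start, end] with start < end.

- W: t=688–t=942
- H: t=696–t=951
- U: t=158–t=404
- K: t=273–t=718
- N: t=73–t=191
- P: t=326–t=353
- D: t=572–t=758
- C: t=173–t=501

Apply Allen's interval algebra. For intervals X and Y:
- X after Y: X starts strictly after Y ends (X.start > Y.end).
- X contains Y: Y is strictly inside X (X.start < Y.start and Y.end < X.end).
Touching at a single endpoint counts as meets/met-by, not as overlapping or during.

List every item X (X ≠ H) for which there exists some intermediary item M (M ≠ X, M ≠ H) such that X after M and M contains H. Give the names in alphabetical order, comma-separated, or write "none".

none

Target H = [t=696, t=951].
Intermediaries M with M contains H: none.
Union: none.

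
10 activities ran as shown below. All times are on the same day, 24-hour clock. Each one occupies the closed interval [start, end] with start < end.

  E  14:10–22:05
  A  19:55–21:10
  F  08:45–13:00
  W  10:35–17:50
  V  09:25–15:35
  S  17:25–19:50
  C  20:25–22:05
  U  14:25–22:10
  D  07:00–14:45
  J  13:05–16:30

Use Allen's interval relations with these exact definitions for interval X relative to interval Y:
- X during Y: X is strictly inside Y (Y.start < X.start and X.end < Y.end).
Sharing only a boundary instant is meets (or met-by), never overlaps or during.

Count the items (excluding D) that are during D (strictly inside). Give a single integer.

Target D = [07:00, 14:45].
A [19:55, 21:10] → after → no.
C [20:25, 22:05] → after → no.
E [14:10, 22:05] → overlapped-by → no.
F [08:45, 13:00] → during → counts.
J [13:05, 16:30] → overlapped-by → no.
S [17:25, 19:50] → after → no.
U [14:25, 22:10] → overlapped-by → no.
V [09:25, 15:35] → overlapped-by → no.
W [10:35, 17:50] → overlapped-by → no.
Total: 1.

1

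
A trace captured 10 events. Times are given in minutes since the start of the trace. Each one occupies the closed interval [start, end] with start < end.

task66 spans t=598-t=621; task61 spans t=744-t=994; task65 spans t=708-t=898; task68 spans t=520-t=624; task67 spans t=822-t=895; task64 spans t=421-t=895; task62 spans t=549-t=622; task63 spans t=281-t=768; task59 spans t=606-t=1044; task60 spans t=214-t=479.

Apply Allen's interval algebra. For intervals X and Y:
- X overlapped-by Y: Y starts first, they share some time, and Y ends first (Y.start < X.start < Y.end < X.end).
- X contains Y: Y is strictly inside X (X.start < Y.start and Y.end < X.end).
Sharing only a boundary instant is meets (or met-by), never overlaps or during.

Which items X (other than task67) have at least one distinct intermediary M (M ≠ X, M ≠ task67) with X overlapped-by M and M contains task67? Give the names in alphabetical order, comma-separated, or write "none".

Target task67 = [t=822, t=895].
Intermediaries M with M contains task67: task59, task61, task65.
Via task59 — items with X overlapped-by task59: none.
Via task61 — items with X overlapped-by task61: none.
Via task65 — items with X overlapped-by task65: task61.
Union: task61.

task61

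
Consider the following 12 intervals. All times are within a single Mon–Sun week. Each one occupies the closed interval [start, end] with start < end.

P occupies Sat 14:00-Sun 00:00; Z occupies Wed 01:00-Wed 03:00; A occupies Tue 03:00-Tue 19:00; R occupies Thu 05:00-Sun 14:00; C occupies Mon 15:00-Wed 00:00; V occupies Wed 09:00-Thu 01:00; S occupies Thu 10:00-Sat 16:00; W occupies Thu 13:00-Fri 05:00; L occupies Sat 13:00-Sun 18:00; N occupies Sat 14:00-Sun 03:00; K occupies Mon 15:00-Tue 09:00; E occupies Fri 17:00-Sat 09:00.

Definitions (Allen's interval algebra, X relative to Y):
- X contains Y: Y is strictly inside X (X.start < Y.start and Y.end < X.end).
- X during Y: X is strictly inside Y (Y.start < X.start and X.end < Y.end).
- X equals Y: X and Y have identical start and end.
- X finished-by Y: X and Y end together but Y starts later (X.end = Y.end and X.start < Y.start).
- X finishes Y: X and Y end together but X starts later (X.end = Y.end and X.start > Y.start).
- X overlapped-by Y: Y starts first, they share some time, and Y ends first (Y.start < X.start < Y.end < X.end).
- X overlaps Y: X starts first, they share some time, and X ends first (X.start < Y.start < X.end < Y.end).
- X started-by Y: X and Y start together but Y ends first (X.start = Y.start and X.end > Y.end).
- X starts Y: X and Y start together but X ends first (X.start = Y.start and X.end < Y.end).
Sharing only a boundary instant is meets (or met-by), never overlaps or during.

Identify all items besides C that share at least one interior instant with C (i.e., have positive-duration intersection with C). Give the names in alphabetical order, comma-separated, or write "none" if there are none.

A, K

Target C = [Mon 15:00, Wed 00:00].
A [Tue 03:00, Tue 19:00] → during → yes.
E [Fri 17:00, Sat 09:00] → after → no.
K [Mon 15:00, Tue 09:00] → starts → yes.
L [Sat 13:00, Sun 18:00] → after → no.
N [Sat 14:00, Sun 03:00] → after → no.
P [Sat 14:00, Sun 00:00] → after → no.
R [Thu 05:00, Sun 14:00] → after → no.
S [Thu 10:00, Sat 16:00] → after → no.
V [Wed 09:00, Thu 01:00] → after → no.
W [Thu 13:00, Fri 05:00] → after → no.
Z [Wed 01:00, Wed 03:00] → after → no.
Result: A, K.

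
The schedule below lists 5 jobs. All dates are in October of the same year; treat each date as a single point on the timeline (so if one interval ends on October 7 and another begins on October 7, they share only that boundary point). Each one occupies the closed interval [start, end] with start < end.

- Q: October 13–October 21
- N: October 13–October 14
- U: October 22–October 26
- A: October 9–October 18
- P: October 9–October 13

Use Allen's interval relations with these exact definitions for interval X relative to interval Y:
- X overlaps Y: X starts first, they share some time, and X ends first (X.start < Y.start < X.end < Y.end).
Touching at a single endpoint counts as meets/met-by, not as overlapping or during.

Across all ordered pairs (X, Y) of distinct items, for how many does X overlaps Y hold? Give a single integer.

1

Checking all 20 ordered pairs for relation 'overlaps'; matching pairs in alphabetical order:
(A, Q): A overlaps Q ✓
Count: 1.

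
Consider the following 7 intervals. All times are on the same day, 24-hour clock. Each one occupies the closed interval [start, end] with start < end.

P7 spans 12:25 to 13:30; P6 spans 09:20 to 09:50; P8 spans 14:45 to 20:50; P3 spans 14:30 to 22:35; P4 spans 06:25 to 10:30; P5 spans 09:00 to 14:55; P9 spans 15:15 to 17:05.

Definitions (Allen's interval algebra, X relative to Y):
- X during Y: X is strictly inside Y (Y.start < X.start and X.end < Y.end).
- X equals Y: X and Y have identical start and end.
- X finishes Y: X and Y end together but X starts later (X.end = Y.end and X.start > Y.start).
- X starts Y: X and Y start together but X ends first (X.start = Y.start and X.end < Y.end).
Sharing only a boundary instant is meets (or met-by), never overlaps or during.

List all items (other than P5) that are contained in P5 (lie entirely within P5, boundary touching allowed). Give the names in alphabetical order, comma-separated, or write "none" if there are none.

Target P5 = [09:00, 14:55].
P3 [14:30, 22:35] → overlapped-by → no.
P4 [06:25, 10:30] → overlaps → no.
P6 [09:20, 09:50] → during → yes.
P7 [12:25, 13:30] → during → yes.
P8 [14:45, 20:50] → overlapped-by → no.
P9 [15:15, 17:05] → after → no.
Result: P6, P7.

P6, P7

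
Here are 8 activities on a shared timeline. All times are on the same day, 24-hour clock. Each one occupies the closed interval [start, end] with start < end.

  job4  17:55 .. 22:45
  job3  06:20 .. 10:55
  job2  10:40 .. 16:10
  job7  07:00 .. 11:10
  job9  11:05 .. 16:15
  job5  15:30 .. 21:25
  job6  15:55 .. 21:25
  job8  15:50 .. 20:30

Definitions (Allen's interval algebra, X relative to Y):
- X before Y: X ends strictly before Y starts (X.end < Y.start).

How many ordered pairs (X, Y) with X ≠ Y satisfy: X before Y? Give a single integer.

11

Checking all 56 ordered pairs for relation 'before'; matching pairs in alphabetical order:
(job2, job4): job2 before job4 ✓
(job3, job4): job3 before job4 ✓
(job3, job5): job3 before job5 ✓
(job3, job6): job3 before job6 ✓
(job3, job8): job3 before job8 ✓
(job3, job9): job3 before job9 ✓
(job7, job4): job7 before job4 ✓
(job7, job5): job7 before job5 ✓
(job7, job6): job7 before job6 ✓
(job7, job8): job7 before job8 ✓
(job9, job4): job9 before job4 ✓
Count: 11.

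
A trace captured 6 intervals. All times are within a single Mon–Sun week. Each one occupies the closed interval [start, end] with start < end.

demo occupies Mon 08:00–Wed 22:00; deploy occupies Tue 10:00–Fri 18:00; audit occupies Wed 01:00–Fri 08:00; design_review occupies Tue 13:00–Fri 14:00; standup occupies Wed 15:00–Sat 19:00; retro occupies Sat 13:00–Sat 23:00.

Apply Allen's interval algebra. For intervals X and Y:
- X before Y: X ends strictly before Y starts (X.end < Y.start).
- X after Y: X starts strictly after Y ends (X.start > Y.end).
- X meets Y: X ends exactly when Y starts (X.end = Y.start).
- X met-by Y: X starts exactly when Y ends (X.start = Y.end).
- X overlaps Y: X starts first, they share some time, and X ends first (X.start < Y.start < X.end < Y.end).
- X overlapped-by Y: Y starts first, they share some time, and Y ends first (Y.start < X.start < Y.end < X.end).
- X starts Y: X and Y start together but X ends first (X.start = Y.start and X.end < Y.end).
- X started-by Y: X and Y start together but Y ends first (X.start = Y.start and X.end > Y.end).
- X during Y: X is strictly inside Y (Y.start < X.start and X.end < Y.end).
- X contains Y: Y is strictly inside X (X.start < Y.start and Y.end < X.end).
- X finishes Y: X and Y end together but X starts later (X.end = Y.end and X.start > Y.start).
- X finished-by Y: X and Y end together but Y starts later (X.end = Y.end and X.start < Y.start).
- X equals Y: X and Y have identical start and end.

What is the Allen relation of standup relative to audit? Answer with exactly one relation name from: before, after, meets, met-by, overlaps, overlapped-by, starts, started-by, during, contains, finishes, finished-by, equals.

standup = [Wed 15:00, Sat 19:00]; audit = [Wed 01:00, Fri 08:00].
Compare endpoints: standup.start > audit.start, standup.start < audit.end, standup.end > audit.start, standup.end > audit.end.
That pattern is 'overlapped-by'.

overlapped-by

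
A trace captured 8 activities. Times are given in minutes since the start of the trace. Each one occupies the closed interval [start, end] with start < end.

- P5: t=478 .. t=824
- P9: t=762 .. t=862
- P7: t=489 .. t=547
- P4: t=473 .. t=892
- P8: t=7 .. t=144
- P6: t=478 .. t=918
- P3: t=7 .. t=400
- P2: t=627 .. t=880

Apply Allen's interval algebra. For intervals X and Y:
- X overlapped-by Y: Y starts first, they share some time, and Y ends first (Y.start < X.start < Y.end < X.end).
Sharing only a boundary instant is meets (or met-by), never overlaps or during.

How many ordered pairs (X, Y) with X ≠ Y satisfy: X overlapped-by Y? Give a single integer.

3

Checking all 56 ordered pairs for relation 'overlapped-by'; matching pairs in alphabetical order:
(P2, P5): P2 overlapped-by P5 ✓
(P6, P4): P6 overlapped-by P4 ✓
(P9, P5): P9 overlapped-by P5 ✓
Count: 3.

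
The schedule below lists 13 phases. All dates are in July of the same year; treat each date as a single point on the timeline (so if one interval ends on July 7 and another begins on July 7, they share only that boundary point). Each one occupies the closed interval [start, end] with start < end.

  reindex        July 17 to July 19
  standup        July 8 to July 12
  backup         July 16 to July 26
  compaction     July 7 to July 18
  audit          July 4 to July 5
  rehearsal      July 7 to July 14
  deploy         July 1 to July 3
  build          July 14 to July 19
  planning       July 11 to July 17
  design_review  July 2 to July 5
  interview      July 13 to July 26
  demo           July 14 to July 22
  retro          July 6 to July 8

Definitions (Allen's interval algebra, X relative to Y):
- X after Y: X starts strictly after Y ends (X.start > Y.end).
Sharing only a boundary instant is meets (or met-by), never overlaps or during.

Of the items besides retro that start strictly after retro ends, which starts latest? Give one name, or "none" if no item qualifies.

Target retro = [July 6, July 8].
audit [July 4, July 5] → before → excluded.
backup [July 16, July 26] → after → candidate.
build [July 14, July 19] → after → candidate.
compaction [July 7, July 18] → overlapped-by → excluded.
demo [July 14, July 22] → after → candidate.
deploy [July 1, July 3] → before → excluded.
design_review [July 2, July 5] → before → excluded.
interview [July 13, July 26] → after → candidate.
planning [July 11, July 17] → after → candidate.
rehearsal [July 7, July 14] → overlapped-by → excluded.
reindex [July 17, July 19] → after → candidate.
standup [July 8, July 12] → met-by → excluded.
Among candidates, latest start is July 17 → reindex.

reindex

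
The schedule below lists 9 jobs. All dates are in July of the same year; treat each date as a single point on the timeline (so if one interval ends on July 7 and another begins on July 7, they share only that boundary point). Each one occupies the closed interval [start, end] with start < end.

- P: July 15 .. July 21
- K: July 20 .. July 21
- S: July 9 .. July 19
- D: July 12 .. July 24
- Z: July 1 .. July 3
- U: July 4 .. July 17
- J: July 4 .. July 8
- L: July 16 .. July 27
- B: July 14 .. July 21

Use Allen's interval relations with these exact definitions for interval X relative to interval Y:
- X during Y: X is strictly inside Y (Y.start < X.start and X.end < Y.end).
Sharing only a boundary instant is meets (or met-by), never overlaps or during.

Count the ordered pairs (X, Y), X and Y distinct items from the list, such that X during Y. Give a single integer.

Checking all 72 ordered pairs for relation 'during'; matching pairs in alphabetical order:
(B, D): B during D ✓
(K, D): K during D ✓
(K, L): K during L ✓
(P, D): P during D ✓
Count: 4.

4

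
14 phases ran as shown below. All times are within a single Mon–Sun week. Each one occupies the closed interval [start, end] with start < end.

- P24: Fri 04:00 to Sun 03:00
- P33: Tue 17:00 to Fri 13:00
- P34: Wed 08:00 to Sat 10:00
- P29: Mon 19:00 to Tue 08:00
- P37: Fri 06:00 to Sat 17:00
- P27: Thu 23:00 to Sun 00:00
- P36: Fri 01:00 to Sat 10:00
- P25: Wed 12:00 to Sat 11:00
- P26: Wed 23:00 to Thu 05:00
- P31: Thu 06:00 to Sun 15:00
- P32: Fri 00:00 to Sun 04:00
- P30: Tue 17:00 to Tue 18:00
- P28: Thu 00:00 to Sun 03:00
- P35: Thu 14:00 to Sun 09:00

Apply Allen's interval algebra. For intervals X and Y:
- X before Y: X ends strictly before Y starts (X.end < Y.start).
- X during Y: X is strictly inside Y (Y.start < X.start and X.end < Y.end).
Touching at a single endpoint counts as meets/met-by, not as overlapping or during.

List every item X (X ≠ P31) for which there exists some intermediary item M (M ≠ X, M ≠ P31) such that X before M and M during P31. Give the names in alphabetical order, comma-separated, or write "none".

Target P31 = [Thu 06:00, Sun 15:00].
Intermediaries M with M during P31: P24, P27, P32, P35, P36, P37.
Via P24 — items with X before P24: P26, P29, P30.
Via P27 — items with X before P27: P26, P29, P30.
Via P32 — items with X before P32: P26, P29, P30.
Via P35 — items with X before P35: P26, P29, P30.
Via P36 — items with X before P36: P26, P29, P30.
Via P37 — items with X before P37: P26, P29, P30.
Union: P26, P29, P30.

P26, P29, P30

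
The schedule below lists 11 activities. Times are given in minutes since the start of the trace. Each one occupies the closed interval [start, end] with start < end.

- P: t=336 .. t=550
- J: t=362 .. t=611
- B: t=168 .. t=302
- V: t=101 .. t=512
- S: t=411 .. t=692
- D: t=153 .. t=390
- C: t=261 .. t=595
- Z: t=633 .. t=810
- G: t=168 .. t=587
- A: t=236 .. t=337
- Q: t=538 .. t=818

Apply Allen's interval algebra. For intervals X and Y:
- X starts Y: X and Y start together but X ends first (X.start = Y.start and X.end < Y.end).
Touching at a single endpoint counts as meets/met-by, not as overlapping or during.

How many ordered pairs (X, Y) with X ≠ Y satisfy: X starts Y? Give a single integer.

1

Checking all 110 ordered pairs for relation 'starts'; matching pairs in alphabetical order:
(B, G): B starts G ✓
Count: 1.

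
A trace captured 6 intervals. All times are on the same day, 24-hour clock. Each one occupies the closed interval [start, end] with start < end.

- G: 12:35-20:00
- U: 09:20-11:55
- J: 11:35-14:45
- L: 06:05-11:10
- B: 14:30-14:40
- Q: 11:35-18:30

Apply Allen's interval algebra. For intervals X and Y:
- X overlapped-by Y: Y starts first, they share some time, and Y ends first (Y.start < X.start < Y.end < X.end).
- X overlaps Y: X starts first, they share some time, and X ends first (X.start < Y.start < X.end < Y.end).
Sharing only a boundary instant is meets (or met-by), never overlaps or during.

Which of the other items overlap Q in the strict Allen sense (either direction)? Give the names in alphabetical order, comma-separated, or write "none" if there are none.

Target Q = [11:35, 18:30].
B [14:30, 14:40] → during → no.
G [12:35, 20:00] → overlapped-by → yes.
J [11:35, 14:45] → starts → no.
L [06:05, 11:10] → before → no.
U [09:20, 11:55] → overlaps → yes.
Result: G, U.

G, U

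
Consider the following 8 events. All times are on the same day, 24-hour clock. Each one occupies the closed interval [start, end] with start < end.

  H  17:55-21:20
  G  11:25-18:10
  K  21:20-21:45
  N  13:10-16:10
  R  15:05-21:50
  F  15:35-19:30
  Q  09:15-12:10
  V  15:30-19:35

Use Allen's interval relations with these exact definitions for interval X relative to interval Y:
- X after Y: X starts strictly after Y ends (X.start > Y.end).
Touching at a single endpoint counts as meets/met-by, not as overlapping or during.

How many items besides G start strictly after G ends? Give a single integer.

1

Target G = [11:25, 18:10].
F [15:35, 19:30] → overlapped-by → no.
H [17:55, 21:20] → overlapped-by → no.
K [21:20, 21:45] → after → counts.
N [13:10, 16:10] → during → no.
Q [09:15, 12:10] → overlaps → no.
R [15:05, 21:50] → overlapped-by → no.
V [15:30, 19:35] → overlapped-by → no.
Total: 1.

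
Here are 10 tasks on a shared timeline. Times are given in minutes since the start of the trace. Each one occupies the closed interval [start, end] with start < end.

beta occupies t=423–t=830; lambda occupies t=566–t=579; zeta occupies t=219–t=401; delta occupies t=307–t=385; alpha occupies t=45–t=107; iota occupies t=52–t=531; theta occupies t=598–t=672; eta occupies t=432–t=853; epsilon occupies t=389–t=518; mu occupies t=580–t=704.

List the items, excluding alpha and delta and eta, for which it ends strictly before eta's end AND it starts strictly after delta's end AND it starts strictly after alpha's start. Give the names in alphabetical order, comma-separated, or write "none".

Conditions: its end is strictly before eta's end (X.end < t=853) AND its start is strictly after delta's end (X.start > t=385) AND its start is strictly after alpha's start (X.start > t=45).
beta: end t=830 < t=853? ✓; start t=423 > t=385? ✓; start t=423 > t=45? ✓ → yes.
epsilon: end t=518 < t=853? ✓; start t=389 > t=385? ✓; start t=389 > t=45? ✓ → yes.
iota: end t=531 < t=853? ✓; start t=52 > t=385? ✗; start t=52 > t=45? ✓ → no.
lambda: end t=579 < t=853? ✓; start t=566 > t=385? ✓; start t=566 > t=45? ✓ → yes.
mu: end t=704 < t=853? ✓; start t=580 > t=385? ✓; start t=580 > t=45? ✓ → yes.
theta: end t=672 < t=853? ✓; start t=598 > t=385? ✓; start t=598 > t=45? ✓ → yes.
zeta: end t=401 < t=853? ✓; start t=219 > t=385? ✗; start t=219 > t=45? ✓ → no.
Result: beta, epsilon, lambda, mu, theta.

beta, epsilon, lambda, mu, theta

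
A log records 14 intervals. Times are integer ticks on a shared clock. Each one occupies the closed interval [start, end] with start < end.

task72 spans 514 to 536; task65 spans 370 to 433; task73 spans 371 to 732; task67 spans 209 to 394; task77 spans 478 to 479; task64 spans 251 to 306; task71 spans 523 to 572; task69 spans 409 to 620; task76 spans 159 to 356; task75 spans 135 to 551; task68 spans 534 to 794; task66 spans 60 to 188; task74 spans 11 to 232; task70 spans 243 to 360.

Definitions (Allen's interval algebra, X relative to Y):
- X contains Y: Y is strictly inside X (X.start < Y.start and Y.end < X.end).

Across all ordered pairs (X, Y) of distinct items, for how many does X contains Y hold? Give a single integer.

19

Checking all 182 ordered pairs for relation 'contains'; matching pairs in alphabetical order:
(task67, task64): task67 contains task64 ✓
(task67, task70): task67 contains task70 ✓
(task69, task71): task69 contains task71 ✓
(task69, task72): task69 contains task72 ✓
(task69, task77): task69 contains task77 ✓
(task70, task64): task70 contains task64 ✓
(task73, task69): task73 contains task69 ✓
(task73, task71): task73 contains task71 ✓
(task73, task72): task73 contains task72 ✓
(task73, task77): task73 contains task77 ✓
(task74, task66): task74 contains task66 ✓
(task75, task64): task75 contains task64 ✓
(task75, task65): task75 contains task65 ✓
(task75, task67): task75 contains task67 ✓
(task75, task70): task75 contains task70 ✓
(task75, task72): task75 contains task72 ✓
(task75, task76): task75 contains task76 ✓
(task75, task77): task75 contains task77 ✓
(task76, task64): task76 contains task64 ✓
Count: 19.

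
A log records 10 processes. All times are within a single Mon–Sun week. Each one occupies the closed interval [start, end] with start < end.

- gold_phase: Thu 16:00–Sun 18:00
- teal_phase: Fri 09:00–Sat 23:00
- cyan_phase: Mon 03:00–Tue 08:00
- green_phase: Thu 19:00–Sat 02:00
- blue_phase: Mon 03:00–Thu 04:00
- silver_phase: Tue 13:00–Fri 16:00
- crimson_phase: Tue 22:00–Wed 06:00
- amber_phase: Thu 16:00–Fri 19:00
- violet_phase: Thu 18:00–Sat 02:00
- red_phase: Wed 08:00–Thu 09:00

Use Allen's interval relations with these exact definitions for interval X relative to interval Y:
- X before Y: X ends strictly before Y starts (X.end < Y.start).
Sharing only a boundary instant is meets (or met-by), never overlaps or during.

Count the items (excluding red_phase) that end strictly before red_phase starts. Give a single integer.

Target red_phase = [Wed 08:00, Thu 09:00].
amber_phase [Thu 16:00, Fri 19:00] → after → no.
blue_phase [Mon 03:00, Thu 04:00] → overlaps → no.
crimson_phase [Tue 22:00, Wed 06:00] → before → counts.
cyan_phase [Mon 03:00, Tue 08:00] → before → counts.
gold_phase [Thu 16:00, Sun 18:00] → after → no.
green_phase [Thu 19:00, Sat 02:00] → after → no.
silver_phase [Tue 13:00, Fri 16:00] → contains → no.
teal_phase [Fri 09:00, Sat 23:00] → after → no.
violet_phase [Thu 18:00, Sat 02:00] → after → no.
Total: 2.

2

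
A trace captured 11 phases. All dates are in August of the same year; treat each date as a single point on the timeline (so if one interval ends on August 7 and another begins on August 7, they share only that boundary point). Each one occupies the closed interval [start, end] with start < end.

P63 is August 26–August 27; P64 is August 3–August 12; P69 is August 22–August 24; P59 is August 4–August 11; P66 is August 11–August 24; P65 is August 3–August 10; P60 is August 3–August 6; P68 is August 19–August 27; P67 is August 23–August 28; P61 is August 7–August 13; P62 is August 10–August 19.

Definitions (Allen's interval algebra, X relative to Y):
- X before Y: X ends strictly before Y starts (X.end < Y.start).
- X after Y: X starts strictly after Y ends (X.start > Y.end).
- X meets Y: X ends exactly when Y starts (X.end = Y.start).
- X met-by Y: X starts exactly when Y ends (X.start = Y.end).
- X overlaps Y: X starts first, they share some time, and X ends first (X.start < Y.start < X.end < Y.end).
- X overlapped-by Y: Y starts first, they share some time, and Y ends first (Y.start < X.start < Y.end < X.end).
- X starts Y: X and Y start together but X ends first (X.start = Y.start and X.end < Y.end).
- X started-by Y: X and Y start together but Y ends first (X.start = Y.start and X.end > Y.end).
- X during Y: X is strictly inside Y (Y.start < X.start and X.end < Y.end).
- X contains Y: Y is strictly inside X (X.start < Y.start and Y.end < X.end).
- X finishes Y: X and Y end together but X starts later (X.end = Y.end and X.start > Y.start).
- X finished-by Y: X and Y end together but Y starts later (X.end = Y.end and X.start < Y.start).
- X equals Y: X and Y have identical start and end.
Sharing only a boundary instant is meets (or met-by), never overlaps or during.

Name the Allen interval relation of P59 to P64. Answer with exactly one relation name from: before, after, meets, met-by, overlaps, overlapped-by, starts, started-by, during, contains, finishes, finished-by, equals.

P59 = [August 4, August 11]; P64 = [August 3, August 12].
Compare endpoints: P59.start > P64.start, P59.start < P64.end, P59.end > P64.start, P59.end < P64.end.
That pattern is 'during'.

during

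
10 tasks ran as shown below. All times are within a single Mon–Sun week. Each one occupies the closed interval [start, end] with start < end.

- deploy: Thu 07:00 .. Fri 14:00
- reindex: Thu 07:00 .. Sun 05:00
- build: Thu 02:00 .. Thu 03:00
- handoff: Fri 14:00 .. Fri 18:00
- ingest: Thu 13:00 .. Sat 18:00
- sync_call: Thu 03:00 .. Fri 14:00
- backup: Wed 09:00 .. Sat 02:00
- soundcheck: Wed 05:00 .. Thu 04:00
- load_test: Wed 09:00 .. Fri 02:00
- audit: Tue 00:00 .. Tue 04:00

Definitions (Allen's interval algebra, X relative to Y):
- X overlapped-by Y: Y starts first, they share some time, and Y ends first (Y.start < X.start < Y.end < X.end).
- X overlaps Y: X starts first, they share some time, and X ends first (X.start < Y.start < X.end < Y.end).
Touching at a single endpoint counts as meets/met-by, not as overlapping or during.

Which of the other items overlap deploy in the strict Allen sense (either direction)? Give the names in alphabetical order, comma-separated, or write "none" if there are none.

ingest, load_test

Target deploy = [Thu 07:00, Fri 14:00].
audit [Tue 00:00, Tue 04:00] → before → no.
backup [Wed 09:00, Sat 02:00] → contains → no.
build [Thu 02:00, Thu 03:00] → before → no.
handoff [Fri 14:00, Fri 18:00] → met-by → no.
ingest [Thu 13:00, Sat 18:00] → overlapped-by → yes.
load_test [Wed 09:00, Fri 02:00] → overlaps → yes.
reindex [Thu 07:00, Sun 05:00] → started-by → no.
soundcheck [Wed 05:00, Thu 04:00] → before → no.
sync_call [Thu 03:00, Fri 14:00] → finished-by → no.
Result: ingest, load_test.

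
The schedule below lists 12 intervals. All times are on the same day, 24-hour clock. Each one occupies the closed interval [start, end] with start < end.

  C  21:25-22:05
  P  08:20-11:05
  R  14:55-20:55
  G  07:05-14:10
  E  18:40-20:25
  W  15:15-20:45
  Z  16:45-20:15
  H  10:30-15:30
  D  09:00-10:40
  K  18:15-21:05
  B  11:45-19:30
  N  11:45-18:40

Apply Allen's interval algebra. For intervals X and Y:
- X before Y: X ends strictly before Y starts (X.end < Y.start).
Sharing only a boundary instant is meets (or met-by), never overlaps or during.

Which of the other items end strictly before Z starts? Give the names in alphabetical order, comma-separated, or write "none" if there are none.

Target Z = [16:45, 20:15].
B [11:45, 19:30] → overlaps → no.
C [21:25, 22:05] → after → no.
D [09:00, 10:40] → before → yes.
E [18:40, 20:25] → overlapped-by → no.
G [07:05, 14:10] → before → yes.
H [10:30, 15:30] → before → yes.
K [18:15, 21:05] → overlapped-by → no.
N [11:45, 18:40] → overlaps → no.
P [08:20, 11:05] → before → yes.
R [14:55, 20:55] → contains → no.
W [15:15, 20:45] → contains → no.
Result: D, G, H, P.

D, G, H, P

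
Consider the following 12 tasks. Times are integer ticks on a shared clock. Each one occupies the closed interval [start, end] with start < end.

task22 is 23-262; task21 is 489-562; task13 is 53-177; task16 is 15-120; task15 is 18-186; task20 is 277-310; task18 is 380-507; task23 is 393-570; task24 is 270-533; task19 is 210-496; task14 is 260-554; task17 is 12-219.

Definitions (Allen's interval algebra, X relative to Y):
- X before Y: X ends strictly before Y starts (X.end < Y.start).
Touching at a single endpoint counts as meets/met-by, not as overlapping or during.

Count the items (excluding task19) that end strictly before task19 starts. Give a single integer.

Target task19 = [210, 496].
task13 [53, 177] → before → counts.
task14 [260, 554] → overlapped-by → no.
task15 [18, 186] → before → counts.
task16 [15, 120] → before → counts.
task17 [12, 219] → overlaps → no.
task18 [380, 507] → overlapped-by → no.
task20 [277, 310] → during → no.
task21 [489, 562] → overlapped-by → no.
task22 [23, 262] → overlaps → no.
task23 [393, 570] → overlapped-by → no.
task24 [270, 533] → overlapped-by → no.
Total: 3.

3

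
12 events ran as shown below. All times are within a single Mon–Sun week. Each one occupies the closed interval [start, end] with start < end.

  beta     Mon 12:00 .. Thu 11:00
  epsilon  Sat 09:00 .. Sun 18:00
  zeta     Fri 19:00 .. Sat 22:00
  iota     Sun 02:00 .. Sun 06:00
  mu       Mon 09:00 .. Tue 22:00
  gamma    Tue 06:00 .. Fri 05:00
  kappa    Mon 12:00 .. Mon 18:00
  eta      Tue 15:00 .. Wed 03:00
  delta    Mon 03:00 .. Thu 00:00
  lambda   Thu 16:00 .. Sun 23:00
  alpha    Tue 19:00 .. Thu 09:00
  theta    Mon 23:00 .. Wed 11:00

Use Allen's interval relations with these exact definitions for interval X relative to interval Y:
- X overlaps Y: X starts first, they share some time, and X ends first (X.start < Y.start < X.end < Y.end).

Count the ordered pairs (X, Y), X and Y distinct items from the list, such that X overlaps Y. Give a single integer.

Checking all 132 ordered pairs for relation 'overlaps'; matching pairs in alphabetical order:
(beta, gamma): beta overlaps gamma ✓
(delta, alpha): delta overlaps alpha ✓
(delta, beta): delta overlaps beta ✓
(delta, gamma): delta overlaps gamma ✓
(eta, alpha): eta overlaps alpha ✓
(gamma, lambda): gamma overlaps lambda ✓
(mu, alpha): mu overlaps alpha ✓
(mu, beta): mu overlaps beta ✓
(mu, eta): mu overlaps eta ✓
(mu, gamma): mu overlaps gamma ✓
(mu, theta): mu overlaps theta ✓
(theta, alpha): theta overlaps alpha ✓
(theta, gamma): theta overlaps gamma ✓
(zeta, epsilon): zeta overlaps epsilon ✓
Count: 14.

14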